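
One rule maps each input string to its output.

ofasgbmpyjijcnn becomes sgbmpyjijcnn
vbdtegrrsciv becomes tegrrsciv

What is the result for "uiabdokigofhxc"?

bdokigofhxc

In each case the input is transformed by: delete the first 3 characters.
On "uiabdokigofhxc" that produces "bdokigofhxc".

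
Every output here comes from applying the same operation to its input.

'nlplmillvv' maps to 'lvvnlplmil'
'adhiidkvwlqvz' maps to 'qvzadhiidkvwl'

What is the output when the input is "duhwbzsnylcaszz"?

szzduhwbzsnylca

The pattern: move the last 3 characters to the front (rotate right by 3).
On "duhwbzsnylcaszz" that produces "szzduhwbzsnylca".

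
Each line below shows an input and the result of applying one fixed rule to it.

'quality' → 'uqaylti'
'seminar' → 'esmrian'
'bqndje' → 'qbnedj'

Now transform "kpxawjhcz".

pkxzacwhj

Rule — move the first character to the end, then take characters alternately from the front and the back (1st, last, 2nd, 2nd-last, ...).
Working it through for "kpxawjhcz": intermediate "pxawjhczk", final "pkxzacwhj".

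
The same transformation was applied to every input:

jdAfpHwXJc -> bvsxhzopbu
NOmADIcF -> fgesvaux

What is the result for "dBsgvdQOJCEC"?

vtkynvigbuwu

What's happening: shift every letter 8 places backward in the alphabet (wrapping around), then convert every letter to lowercase.
Working it through for "dBsgvdQOJCEC": intermediate "vTkynvIGBUWU", final "vtkynvigbuwu".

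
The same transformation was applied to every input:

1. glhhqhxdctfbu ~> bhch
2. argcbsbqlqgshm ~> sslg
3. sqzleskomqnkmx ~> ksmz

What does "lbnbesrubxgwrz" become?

wsbn

Looking at the pairs, the operation is to keep one character in every 3, starting at position 3 (positions 3rd, 6th, 9th, ...), then swap the first and last characters.
Applying both steps to "lbnbesrubxgwrz": "nsbw", then "wsbn".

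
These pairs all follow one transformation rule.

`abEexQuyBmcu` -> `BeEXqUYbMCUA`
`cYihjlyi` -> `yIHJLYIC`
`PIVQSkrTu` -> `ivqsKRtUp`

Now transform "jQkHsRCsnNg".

qKhSrcSNnGJ

The rule is to flip the case of every letter, then move the first character to the end.
So "jQkHsRCsnNg" becomes "qKhSrcSNnGJ".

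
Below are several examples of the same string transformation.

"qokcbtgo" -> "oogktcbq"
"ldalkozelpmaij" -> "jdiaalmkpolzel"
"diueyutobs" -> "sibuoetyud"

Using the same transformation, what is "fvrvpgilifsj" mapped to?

jvsrfviplgif

Looking at the pairs, the operation is to take characters alternately from the front and the back (1st, last, 2nd, 2nd-last, ...), then move the first character to the end.
Applying that to "fvrvpgilifsj" gives "jvsrfviplgif".
(Check on "qokcbtgo": → "qoogktcb" → "oogktcbq" ✓)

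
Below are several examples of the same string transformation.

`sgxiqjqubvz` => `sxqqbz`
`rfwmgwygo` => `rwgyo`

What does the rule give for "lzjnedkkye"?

ljeky

The rule is to keep every other character starting from the first (positions 1st, 3rd, 5th, ...).
Applying that to "lzjnedkkye" gives "ljeky".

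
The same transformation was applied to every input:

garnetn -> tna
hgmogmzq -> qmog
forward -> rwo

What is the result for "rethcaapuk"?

Each output is the input with this applied: keep every other character starting from the second (positions 2nd, 4th, 6th, ...), then reverse the string.
For "rethcaapuk", step one produces "ehapk"; step two turns that into "kpahe".

kpahe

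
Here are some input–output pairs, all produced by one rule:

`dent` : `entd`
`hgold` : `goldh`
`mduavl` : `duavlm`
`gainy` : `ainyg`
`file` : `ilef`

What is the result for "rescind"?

escindr

The transformation: move the first character to the end.
Applying that to "rescind" gives "escindr".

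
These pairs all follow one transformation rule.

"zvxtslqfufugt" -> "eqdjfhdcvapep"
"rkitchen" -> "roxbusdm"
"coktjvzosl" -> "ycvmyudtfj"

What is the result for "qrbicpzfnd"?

Looking at the pairs, the operation is to shift every letter 10 places forward in the alphabet (wrapping around), then move the last 3 characters to the front (rotate right by 3).
So "qrbicpzfnd" becomes "pxnablsmzj".

pxnablsmzj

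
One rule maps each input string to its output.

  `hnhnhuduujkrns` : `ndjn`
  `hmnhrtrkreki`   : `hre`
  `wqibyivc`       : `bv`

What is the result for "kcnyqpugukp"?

Rule — delete the first character, then keep one character in every 3, starting at position 3 (positions 3rd, 6th, 9th, ...).
"kcnyqpugukp" → "cnyqpugukp" → "yuk".

yuk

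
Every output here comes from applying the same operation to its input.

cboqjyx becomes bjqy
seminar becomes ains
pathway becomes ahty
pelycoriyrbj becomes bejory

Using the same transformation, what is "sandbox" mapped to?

adox

Each output is the input with this applied: sort the characters into alphabetical order, then keep every other character starting from the first (positions 1st, 3rd, 5th, ...).
For "sandbox", step one produces "abdnosx"; step two turns that into "adox".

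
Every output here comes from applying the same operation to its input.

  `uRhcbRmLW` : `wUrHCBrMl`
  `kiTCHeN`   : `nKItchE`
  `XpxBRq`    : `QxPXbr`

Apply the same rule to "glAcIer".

Rule — flip the case of every letter, then move the last character to the front.
Applying both steps to "glAcIer": "GLaCiER", then "RGLaCiE".

RGLaCiE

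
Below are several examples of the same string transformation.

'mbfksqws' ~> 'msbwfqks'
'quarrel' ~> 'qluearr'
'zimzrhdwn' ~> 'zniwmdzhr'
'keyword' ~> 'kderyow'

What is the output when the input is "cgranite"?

The rule is to take characters alternately from the front and the back (1st, last, 2nd, 2nd-last, ...).
So "cgranite" becomes "cegtrian".

cegtrian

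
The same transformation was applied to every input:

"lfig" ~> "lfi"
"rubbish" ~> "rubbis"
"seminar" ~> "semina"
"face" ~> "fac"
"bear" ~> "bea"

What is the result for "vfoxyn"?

vfoxy

Rule — delete the last character.
"vfoxyn" → "vfoxy".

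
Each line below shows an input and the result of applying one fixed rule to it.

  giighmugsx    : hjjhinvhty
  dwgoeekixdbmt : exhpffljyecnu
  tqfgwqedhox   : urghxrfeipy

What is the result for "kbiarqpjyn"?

lcjbsrqkzo

The rule is to shift every letter 1 place forward in the alphabet (wrapping around).
So "kbiarqpjyn" becomes "lcjbsrqkzo".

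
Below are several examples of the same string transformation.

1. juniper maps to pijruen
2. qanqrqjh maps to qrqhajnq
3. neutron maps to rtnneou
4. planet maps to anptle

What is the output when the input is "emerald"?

aredmle

In each case the input is transformed by: take characters alternately from the front and the back (1st, last, 2nd, 2nd-last, ...), then move the last 2 characters to the front (rotate right by 2).
For "emerald", step one produces "edmlear"; step two turns that into "aredmle".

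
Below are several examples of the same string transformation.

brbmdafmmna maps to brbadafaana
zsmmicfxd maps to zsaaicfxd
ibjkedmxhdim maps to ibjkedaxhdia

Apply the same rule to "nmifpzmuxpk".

Each output is the input with this applied: replace every "m" with "a".
So "nmifpzmuxpk" becomes "naifpzauxpk".

naifpzauxpk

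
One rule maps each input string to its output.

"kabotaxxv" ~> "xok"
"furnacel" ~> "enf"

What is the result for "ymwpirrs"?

Rule — keep one character in every 3, starting at position 1 (positions 1st, 4th, 7th, ...), then reverse the string.
For "ymwpirrs", step one produces "ypr"; step two turns that into "rpy".

rpy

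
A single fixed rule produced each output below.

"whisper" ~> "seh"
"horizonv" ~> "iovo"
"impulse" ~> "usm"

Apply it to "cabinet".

The pattern: keep every other character starting from the second (positions 2nd, 4th, 6th, ...), then move the first character to the end.
Starting from "cabinet": after the first operation, "aie"; after the second, "iea".

iea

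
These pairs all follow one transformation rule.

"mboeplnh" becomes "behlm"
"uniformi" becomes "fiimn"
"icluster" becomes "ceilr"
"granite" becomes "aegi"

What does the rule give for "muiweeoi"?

eeiim

Looking at the pairs, the operation is to sort the characters into alphabetical order, then delete the last 3 characters.
Starting from "muiweeoi": after the first operation, "eeiimouw"; after the second, "eeiim".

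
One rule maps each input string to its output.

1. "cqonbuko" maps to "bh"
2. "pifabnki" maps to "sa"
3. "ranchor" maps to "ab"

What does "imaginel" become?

na

The transformation: shift every letter 13 places forward in the alphabet (wrapping around) — i.e. ROT13, then keep one character in every 3, starting at position 3 (positions 3rd, 6th, 9th, ...).
Doing the same to "imaginel": "na".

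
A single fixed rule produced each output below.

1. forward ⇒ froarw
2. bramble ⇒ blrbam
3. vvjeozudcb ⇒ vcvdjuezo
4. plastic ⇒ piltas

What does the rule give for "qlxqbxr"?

qxlbxq

Rule — delete the last character, then take characters alternately from the front and the back (1st, last, 2nd, 2nd-last, ...).
For "qlxqbxr", step one produces "qlxqbx"; step two turns that into "qxlbxq".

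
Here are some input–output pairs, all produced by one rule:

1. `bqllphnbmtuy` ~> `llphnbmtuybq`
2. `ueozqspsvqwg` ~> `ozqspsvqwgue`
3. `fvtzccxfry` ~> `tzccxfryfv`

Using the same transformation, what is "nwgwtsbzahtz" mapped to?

Looking at the pairs, the operation is to move the first 2 characters to the end (rotate left by 2).
Doing the same to "nwgwtsbzahtz": "gwtsbzahtznw".

gwtsbzahtznw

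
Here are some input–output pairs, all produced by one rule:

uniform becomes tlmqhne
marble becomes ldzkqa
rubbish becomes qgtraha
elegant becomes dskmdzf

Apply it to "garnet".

The rule is to take characters alternately from the front and the back (1st, last, 2nd, 2nd-last, ...), then shift every letter 1 place backward in the alphabet (wrapping around).
For "garnet" the result is "fszdqm".

fszdqm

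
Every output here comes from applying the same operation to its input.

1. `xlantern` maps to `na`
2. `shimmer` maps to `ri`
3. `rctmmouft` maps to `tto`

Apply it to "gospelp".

The pattern: move the last 3 characters to the front (rotate right by 3), then keep one character in every 3, starting at position 3 (positions 3rd, 6th, 9th, ...).
Working it through for "gospelp": intermediate "elpgosp", final "ps".

ps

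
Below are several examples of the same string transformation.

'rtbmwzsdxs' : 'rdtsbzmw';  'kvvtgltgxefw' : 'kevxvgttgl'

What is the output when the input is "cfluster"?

Each output is the input with this applied: delete the last 2 characters, then take characters alternately from the front and the back (1st, last, 2nd, 2nd-last, ...).
On "cfluster" that produces "ctfslu".

ctfslu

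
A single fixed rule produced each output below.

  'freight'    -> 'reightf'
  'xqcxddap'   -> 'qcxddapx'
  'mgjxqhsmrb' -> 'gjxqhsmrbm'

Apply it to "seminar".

eminars

The transformation: move the first character to the end.
For "seminar" the result is "eminars".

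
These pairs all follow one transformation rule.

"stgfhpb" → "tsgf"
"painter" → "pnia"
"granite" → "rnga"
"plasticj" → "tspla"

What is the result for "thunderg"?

utnhd

The transformation: delete the last 3 characters, then sort the characters into reverse alphabetical order.
For "thunderg", step one produces "thund"; step two turns that into "utnhd".
(Check on "painter": → "pain" → "pnia" ✓)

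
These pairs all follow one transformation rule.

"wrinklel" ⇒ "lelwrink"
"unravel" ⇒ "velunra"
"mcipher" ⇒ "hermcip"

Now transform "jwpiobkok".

kokjwpiob

Rule — move the last 3 characters to the front (rotate right by 3).
For "jwpiobkok" the result is "kokjwpiob".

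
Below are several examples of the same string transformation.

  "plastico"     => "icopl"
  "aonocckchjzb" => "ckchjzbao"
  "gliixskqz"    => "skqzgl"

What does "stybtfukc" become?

Looking at the pairs, the operation is to move the first 2 characters to the end (rotate left by 2), then delete the first 3 characters.
"stybtfukc" → "ybtfukcst" → "fukcst".
(Check on "gliixskqz": → "iixskqzgl" → "skqzgl" ✓)

fukcst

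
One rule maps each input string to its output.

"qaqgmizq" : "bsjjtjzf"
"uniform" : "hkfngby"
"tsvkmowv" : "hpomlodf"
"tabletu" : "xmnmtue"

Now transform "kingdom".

whfdbgz

The rule is to shift every letter 7 places backward in the alphabet (wrapping around), then move the last 3 characters to the front (rotate right by 3).
For "kingdom" the result is "whfdbgz".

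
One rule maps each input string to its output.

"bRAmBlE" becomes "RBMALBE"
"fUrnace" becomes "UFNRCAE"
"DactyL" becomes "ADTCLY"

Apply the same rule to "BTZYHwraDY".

The rule is to swap each adjacent pair of characters (1↔2, 3↔4, ...), then convert every letter to uppercase.
On "BTZYHwraDY": the first step gives "TBYZwHarYD", and the second then gives "TBYZWHARYD".

TBYZWHARYD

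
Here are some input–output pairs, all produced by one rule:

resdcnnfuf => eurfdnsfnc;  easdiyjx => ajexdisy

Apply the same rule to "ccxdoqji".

cjcidoxq

Looking at the pairs, the operation is to swap each adjacent pair of characters (1↔2, 3↔4, ...), then take characters alternately from the front and the back (1st, last, 2nd, 2nd-last, ...).
For "ccxdoqji", step one produces "ccdxqoij"; step two turns that into "cjcidoxq".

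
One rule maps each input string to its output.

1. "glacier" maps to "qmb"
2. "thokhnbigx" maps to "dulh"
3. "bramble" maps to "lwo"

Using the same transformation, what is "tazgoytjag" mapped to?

dqdq

In each case the input is transformed by: shift every letter 10 places forward in the alphabet (wrapping around), then keep one character in every 3, starting at position 1 (positions 1st, 4th, 7th, ...).
Applying both steps to "tazgoytjag": "dkjqyidtkq", then "dqdq".
(Check on "glacier": → "qvkmsob" → "qmb" ✓)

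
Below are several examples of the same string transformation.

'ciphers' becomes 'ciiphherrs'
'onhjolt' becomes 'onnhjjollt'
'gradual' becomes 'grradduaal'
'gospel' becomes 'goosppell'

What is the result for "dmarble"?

In each case the input is transformed by: repeat every character 3 times, then keep every other character starting from the second (positions 2nd, 4th, 6th, ...).
Starting from "dmarble": after the first operation, "dddmmmaaarrrbbbllleee"; after the second, "dmmarrblle".

dmmarrblle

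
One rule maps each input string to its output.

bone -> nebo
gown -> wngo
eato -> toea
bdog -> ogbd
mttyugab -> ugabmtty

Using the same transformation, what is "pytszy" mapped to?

szypyt

Each output is the input with this applied: swap the front and back halves of the string.
For "pytszy" the result is "szypyt".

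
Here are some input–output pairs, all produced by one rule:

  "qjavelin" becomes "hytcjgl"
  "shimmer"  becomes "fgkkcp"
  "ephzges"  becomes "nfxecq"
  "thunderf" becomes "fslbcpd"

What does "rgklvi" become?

In each case the input is transformed by: shift every letter 2 places backward in the alphabet (wrapping around), then delete the first character.
On "rgklvi": the first step gives "peijtg", and the second then gives "eijtg".
(Check on "qjavelin": → "ohytcjgl" → "hytcjgl" ✓)

eijtg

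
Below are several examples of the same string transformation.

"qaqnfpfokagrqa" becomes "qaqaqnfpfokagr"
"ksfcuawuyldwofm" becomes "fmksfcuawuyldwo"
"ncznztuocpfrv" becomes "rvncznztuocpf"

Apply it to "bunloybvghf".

Looking at the pairs, the operation is to move the last 2 characters to the front (rotate right by 2).
Doing the same to "bunloybvghf": "hfbunloybvg".

hfbunloybvg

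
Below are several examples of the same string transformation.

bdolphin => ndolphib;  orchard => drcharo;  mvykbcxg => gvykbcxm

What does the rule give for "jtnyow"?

wtnyoj

The pattern: swap the first and last characters.
On "jtnyow" that produces "wtnyoj".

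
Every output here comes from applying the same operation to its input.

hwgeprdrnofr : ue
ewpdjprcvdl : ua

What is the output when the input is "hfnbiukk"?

Each output is the input with this applied: shift every letter 2 places backward in the alphabet (wrapping around), then keep only the vowels.
Applying both steps to "hfnbiukk": "fdlzgsii", then "ii".
(Check on "ewpdjprcvdl": → "cunbhnpatbj" → "ua" ✓)

ii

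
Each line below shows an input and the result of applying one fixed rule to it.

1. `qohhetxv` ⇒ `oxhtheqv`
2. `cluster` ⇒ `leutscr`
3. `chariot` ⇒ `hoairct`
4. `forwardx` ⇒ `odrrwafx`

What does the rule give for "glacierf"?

Rule — take characters alternately from the front and the back (1st, last, 2nd, 2nd-last, ...), then move the first 2 characters to the end (rotate left by 2).
Starting from "glacierf": after the first operation, "gflraeci"; after the second, "lraecigf".
(Check on "forwardx": → "fxodrrwa" → "odrrwafx" ✓)

lraecigf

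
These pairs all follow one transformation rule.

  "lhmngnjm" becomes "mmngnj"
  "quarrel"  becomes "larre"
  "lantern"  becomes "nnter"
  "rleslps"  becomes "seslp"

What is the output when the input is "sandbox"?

In each case the input is transformed by: delete the first 2 characters, then move the last character to the front.
Starting from "sandbox": after the first operation, "ndbox"; after the second, "xndbo".

xndbo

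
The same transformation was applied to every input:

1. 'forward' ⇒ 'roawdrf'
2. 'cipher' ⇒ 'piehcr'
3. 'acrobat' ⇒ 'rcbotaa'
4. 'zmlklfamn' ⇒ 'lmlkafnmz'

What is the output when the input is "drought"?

Rule — move the first character to the end, then swap each adjacent pair of characters (1↔2, 3↔4, ...).
Working it through for "drought": intermediate "roughtd", final "orguthd".

orguthd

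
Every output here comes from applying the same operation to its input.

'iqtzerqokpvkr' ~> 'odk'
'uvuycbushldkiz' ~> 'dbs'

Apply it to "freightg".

What's happening: shift every letter 7 places backward in the alphabet (wrapping around), then keep only the last 3 characters.
Applying both steps to "freightg": "ykxbzamz", then "amz".

amz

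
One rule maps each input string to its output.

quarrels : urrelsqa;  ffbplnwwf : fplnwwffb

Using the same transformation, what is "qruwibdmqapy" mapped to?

In each case the input is transformed by: move the first 2 characters to the end (rotate left by 2), then swap the first and last characters.
On "qruwibdmqapy": the first step gives "uwibdmqapyqr", and the second then gives "rwibdmqapyqu".

rwibdmqapyqu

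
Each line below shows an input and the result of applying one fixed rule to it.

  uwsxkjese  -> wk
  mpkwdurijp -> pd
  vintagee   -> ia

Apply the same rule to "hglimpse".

gm

The rule is to keep one character in every 3, starting at position 2 (positions 2nd, 5th, 8th, ...), then delete the last character.
Starting from "hglimpse": after the first operation, "gme"; after the second, "gm".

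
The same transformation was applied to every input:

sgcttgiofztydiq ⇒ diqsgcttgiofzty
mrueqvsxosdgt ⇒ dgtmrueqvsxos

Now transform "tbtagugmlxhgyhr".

yhrtbtagugmlxhg

What's happening: move the last 3 characters to the front (rotate right by 3).
On "tbtagugmlxhgyhr" that produces "yhrtbtagugmlxhg".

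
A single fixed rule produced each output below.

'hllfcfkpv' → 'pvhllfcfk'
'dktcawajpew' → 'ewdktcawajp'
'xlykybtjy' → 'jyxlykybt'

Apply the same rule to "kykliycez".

ezkykliyc

Looking at the pairs, the operation is to move the last 2 characters to the front (rotate right by 2).
So "kykliycez" becomes "ezkykliyc".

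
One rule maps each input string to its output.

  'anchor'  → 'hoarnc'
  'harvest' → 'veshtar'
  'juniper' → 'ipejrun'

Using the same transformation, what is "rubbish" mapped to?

Looking at the pairs, the operation is to swap the first and last characters, then move the first 3 characters to the end (rotate left by 3).
Starting from "rubbish": after the first operation, "hubbisr"; after the second, "bisrhub".
(Check on "juniper": → "runipej" → "ipejrun" ✓)

bisrhub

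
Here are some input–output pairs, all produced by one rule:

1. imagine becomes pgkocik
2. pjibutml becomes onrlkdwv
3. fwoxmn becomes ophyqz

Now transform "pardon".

The pattern: move the last 2 characters to the front (rotate right by 2), then shift every letter 2 places forward in the alphabet (wrapping around).
For "pardon", step one produces "onpard"; step two turns that into "qprctf".
(Check on "pjibutml": → "mlpjibut" → "onrlkdwv" ✓)

qprctf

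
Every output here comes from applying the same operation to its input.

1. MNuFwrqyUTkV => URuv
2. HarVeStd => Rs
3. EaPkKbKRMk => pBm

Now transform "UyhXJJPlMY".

Hjm

The rule is to keep one character in every 3, starting at position 3 (positions 3rd, 6th, 9th, ...), then flip the case of every letter.
For "UyhXJJPlMY" the result is "Hjm".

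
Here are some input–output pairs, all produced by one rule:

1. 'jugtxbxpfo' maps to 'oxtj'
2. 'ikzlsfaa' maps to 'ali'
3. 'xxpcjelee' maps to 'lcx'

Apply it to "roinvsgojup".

ugnr

The pattern: keep one character in every 3, starting at position 1 (positions 1st, 4th, 7th, ...), then reverse the string.
For "roinvsgojup", step one produces "rngu"; step two turns that into "ugnr".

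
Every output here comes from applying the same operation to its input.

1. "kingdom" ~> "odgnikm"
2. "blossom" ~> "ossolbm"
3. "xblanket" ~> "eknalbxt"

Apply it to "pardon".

odrapn

In each case the input is transformed by: reverse the string, then move the first character to the end.
Applying both steps to "pardon": "nodrap", then "odrapn".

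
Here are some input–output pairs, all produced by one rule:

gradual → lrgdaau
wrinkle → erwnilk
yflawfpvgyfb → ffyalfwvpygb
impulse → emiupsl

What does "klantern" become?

rlknaetn

Each output is the input with this applied: swap each adjacent pair of characters (1↔2, 3↔4, ...), then move the last character to the front.
On "klantern": the first step gives "lknaetnr", and the second then gives "rlknaetn".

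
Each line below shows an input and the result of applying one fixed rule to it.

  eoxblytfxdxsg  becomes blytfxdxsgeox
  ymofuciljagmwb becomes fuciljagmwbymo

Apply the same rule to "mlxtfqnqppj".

The transformation: move the first 3 characters to the end (rotate left by 3).
Applying that to "mlxtfqnqppj" gives "tfqnqppjmlx".

tfqnqppjmlx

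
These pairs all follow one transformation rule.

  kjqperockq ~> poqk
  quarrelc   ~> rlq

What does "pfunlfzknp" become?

Looking at the pairs, the operation is to keep one character in every 3, starting at position 1 (positions 1st, 4th, 7th, ...), then move the first character to the end.
For "pfunlfzknp", step one produces "pnzp"; step two turns that into "nzpp".

nzpp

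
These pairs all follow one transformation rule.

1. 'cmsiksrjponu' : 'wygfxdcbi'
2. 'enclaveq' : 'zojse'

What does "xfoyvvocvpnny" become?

mjjcqjdbbm

The transformation: delete the first 3 characters, then shift every letter 12 places backward in the alphabet (wrapping around).
"xfoyvvocvpnny" → "mjjcqjdbbm".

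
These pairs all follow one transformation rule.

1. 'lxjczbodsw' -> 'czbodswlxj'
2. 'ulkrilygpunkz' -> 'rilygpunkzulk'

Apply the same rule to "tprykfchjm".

ykfchjmtpr

Rule — move the first 3 characters to the end (rotate left by 3).
"tprykfchjm" → "ykfchjmtpr".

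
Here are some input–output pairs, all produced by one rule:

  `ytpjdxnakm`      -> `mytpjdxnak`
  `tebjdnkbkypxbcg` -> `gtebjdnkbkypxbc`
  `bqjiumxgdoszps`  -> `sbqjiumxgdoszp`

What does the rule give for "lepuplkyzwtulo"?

olepuplkyzwtul

What's happening: move the last character to the front.
"lepuplkyzwtulo" → "olepuplkyzwtul".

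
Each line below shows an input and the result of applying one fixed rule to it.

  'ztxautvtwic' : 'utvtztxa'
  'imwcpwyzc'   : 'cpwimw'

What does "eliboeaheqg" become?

The rule is to delete the last 3 characters, then swap the front and back halves of the string.
Applying both steps to "eliboeaheqg": "eliboeah", then "oeahelib".

oeahelib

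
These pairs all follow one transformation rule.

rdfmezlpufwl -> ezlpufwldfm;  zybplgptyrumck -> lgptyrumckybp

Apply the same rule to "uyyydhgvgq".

dhgvgqyyy

The rule is to delete the first character, then move the first 3 characters to the end (rotate left by 3).
Applying both steps to "uyyydhgvgq": "yyydhgvgq", then "dhgvgqyyy".
(Check on "zybplgptyrumck": → "ybplgptyrumck" → "lgptyrumckybp" ✓)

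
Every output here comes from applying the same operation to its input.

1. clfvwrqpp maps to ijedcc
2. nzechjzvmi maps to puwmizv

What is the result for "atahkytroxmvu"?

Each output is the input with this applied: delete the first 3 characters, then shift every letter 13 places forward in the alphabet (wrapping around) — i.e. ROT13.
On "atahkytroxmvu" that produces "uxlgebkzih".

uxlgebkzih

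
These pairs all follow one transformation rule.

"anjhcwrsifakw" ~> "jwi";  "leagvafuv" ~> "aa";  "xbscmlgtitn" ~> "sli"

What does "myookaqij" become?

In each case the input is transformed by: delete the last 2 characters, then keep one character in every 3, starting at position 3 (positions 3rd, 6th, 9th, ...).
Starting from "myookaqij": after the first operation, "myookaq"; after the second, "oa".
(Check on "leagvafuv": → "leagvaf" → "aa" ✓)

oa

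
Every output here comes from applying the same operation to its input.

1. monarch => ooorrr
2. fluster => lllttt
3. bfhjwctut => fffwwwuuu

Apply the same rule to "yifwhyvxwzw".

iiihhhxxxwww

Looking at the pairs, the operation is to keep one character in every 3, starting at position 2 (positions 2nd, 5th, 8th, ...), then repeat every character 3 times.
For "yifwhyvxwzw", step one produces "ihxw"; step two turns that into "iiihhhxxxwww".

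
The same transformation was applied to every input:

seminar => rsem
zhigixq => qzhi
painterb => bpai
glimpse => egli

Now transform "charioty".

The rule is to move the first 3 characters to the end (rotate left by 3), then keep only the last 4 characters.
On "charioty": the first step gives "riotycha", and the second then gives "ycha".

ycha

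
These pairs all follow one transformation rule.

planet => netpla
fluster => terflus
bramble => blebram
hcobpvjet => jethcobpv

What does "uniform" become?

Rule — move the last 3 characters to the front (rotate right by 3).
Doing the same to "uniform": "ormunif".

ormunif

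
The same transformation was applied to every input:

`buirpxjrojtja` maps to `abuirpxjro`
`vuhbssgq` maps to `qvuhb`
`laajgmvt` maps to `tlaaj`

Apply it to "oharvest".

Looking at the pairs, the operation is to move the last character to the front, then delete the last 3 characters.
Starting from "oharvest": after the first operation, "toharves"; after the second, "tohar".
(Check on "laajgmvt": → "tlaajgmv" → "tlaaj" ✓)

tohar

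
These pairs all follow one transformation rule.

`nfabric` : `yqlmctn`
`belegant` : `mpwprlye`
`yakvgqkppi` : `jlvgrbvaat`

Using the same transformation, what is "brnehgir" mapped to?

mcypsrtc

Rule — shift every letter 11 places forward in the alphabet (wrapping around).
Applying that to "brnehgir" gives "mcypsrtc".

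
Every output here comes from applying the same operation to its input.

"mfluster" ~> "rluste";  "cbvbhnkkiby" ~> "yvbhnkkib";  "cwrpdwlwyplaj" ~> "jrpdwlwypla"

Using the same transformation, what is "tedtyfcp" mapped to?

pdtyfc

What's happening: delete the first 2 characters, then move the last character to the front.
For "tedtyfcp", step one produces "dtyfcp"; step two turns that into "pdtyfc".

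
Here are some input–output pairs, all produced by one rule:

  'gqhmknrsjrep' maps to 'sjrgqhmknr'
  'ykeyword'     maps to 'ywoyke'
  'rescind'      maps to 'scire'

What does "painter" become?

intpa

In each case the input is transformed by: delete the last 2 characters, then move the last 3 characters to the front (rotate right by 3).
Applying both steps to "painter": "paint", then "intpa".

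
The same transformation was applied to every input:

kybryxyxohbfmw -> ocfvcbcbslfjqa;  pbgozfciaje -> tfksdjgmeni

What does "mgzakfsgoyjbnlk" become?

qkdeojwkscnfrpo

Looking at the pairs, the operation is to shift every letter 4 places forward in the alphabet (wrapping around).
"mgzakfsgoyjbnlk" → "qkdeojwkscnfrpo".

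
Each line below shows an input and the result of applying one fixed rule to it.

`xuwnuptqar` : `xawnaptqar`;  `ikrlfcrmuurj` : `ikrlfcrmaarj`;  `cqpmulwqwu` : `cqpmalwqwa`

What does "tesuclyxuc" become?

Rule — replace every "u" with "a".
On "tesuclyxuc" that produces "tesaclyxac".

tesaclyxac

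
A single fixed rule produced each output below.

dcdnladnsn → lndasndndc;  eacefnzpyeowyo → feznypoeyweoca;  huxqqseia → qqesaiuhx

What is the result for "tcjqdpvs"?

dqvptsjc

The pattern: move the first 3 characters to the end (rotate left by 3), then swap each adjacent pair of characters (1↔2, 3↔4, ...).
On "tcjqdpvs": the first step gives "qdpvstcj", and the second then gives "dqvptsjc".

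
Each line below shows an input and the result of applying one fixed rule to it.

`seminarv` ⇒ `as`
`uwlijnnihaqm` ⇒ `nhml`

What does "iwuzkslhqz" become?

The rule is to move the first 3 characters to the end (rotate left by 3), then keep one character in every 3, starting at position 3 (positions 3rd, 6th, 9th, ...).
Starting from "iwuzkslhqz": after the first operation, "zkslhqziwu"; after the second, "sqw".

sqw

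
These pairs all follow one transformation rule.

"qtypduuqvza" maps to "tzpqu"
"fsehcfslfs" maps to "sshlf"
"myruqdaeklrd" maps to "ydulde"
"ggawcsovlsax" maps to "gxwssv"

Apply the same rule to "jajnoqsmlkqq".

aqnkqm

The transformation: keep every other character starting from the second (positions 2nd, 4th, 6th, ...), then take characters alternately from the front and the back (1st, last, 2nd, 2nd-last, ...).
On "jajnoqsmlkqq": the first step gives "anqmkq", and the second then gives "aqnkqm".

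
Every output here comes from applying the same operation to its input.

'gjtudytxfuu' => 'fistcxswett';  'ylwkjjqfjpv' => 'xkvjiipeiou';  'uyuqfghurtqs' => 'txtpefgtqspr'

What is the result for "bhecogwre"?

agdbnfvqd

In each case the input is transformed by: shift every letter 1 place backward in the alphabet (wrapping around).
So "bhecogwre" becomes "agdbnfvqd".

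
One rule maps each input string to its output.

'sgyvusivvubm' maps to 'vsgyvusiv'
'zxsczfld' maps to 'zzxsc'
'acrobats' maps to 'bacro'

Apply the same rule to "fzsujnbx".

Rule — delete the last 3 characters, then move the last character to the front.
"fzsujnbx" → "jfzsu".
(Check on "acrobats": → "acrob" → "bacro" ✓)

jfzsu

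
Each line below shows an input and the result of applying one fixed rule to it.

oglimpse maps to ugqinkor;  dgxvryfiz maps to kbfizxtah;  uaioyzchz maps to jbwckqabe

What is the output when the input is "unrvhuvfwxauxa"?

zcwptxjwxhyzcw

The transformation: shift every letter 2 places forward in the alphabet (wrapping around), then move the last 2 characters to the front (rotate right by 2).
Working it through for "unrvhuvfwxauxa": intermediate "wptxjwxhyzcwzc", final "zcwptxjwxhyzcw".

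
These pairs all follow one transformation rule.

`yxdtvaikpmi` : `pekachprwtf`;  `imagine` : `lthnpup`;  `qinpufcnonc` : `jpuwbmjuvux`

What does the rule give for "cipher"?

ypwolj

Each output is the input with this applied: shift every letter 7 places forward in the alphabet (wrapping around), then swap the first and last characters.
Applying that to "cipher" gives "ypwolj".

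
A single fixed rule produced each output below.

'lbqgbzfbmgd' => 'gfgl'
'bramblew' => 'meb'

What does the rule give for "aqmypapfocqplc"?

ypcla

The transformation: keep one character in every 3, starting at position 1 (positions 1st, 4th, 7th, ...), then move the first character to the end.
"aqmypapfocqplc" → "aypcl" → "ypcla".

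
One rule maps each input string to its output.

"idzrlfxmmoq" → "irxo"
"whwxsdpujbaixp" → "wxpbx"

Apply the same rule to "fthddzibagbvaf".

fdiga

Looking at the pairs, the operation is to keep one character in every 3, starting at position 1 (positions 1st, 4th, 7th, ...).
So "fthddzibagbvaf" becomes "fdiga".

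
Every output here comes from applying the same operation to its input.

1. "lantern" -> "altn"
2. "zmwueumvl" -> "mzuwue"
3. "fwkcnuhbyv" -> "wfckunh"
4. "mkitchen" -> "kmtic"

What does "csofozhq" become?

In each case the input is transformed by: delete the last 3 characters, then swap each adjacent pair of characters (1↔2, 3↔4, ...).
On "csofozhq": the first step gives "csofo", and the second then gives "scfoo".

scfoo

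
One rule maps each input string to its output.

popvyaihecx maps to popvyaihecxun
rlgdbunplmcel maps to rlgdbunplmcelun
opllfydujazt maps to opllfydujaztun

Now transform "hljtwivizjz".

hljtwivizjzun

What's happening: append "un".
"hljtwivizjz" → "hljtwivizjzun".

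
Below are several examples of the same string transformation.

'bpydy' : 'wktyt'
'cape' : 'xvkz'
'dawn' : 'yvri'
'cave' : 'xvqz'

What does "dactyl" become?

yvxotg

Rule — shift every letter 5 places backward in the alphabet (wrapping around).
For "dactyl" the result is "yvxotg".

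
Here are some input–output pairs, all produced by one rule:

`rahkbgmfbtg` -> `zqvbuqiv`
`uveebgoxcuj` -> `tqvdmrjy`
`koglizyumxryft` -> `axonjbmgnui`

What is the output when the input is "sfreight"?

What's happening: shift every letter 11 places backward in the alphabet (wrapping around), then delete the first 3 characters.
Applying both steps to "sfreight": "hugtxvwi", then "txvwi".
(Check on "rahkbgmfbtg": → "gpwzqvbuqiv" → "zqvbuqiv" ✓)

txvwi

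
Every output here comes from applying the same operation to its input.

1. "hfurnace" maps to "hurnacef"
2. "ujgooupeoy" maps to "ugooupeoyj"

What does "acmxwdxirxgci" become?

The transformation: move the first character to the end, then swap the first and last characters.
Working it through for "acmxwdxirxgci": intermediate "cmxwdxirxgcia", final "amxwdxirxgcic".

amxwdxirxgcic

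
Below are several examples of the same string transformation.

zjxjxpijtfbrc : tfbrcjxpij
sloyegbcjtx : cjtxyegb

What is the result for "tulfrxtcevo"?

Looking at the pairs, the operation is to delete the first 3 characters, then swap the front and back halves of the string.
For "tulfrxtcevo", step one produces "frxtcevo"; step two turns that into "cevofrxt".

cevofrxt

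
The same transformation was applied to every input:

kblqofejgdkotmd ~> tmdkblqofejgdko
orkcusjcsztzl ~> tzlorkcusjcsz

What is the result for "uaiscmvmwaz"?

wazuaiscmvm

Looking at the pairs, the operation is to move the last 3 characters to the front (rotate right by 3).
"uaiscmvmwaz" → "wazuaiscmvm".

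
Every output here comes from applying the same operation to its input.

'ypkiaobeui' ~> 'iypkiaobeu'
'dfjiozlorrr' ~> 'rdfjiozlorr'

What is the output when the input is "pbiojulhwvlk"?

kpbiojulhwvl

In each case the input is transformed by: move the last character to the front.
Applying that to "pbiojulhwvlk" gives "kpbiojulhwvl".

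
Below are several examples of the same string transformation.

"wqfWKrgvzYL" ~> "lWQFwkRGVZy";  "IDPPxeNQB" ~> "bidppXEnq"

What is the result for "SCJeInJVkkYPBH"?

hscjEiNjvKKypb

In each case the input is transformed by: move the last character to the front, then flip the case of every letter.
For "SCJeInJVkkYPBH" the result is "hscjEiNjvKKypb".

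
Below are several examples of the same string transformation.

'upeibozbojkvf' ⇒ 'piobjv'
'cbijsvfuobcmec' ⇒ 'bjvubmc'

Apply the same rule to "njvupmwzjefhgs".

jumzehs

The pattern: keep every other character starting from the second (positions 2nd, 4th, 6th, ...).
Applying that to "njvupmwzjefhgs" gives "jumzehs".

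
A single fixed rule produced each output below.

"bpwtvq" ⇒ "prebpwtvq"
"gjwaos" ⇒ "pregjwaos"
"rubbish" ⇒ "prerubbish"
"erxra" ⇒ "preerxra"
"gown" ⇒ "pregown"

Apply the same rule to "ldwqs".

preldwqs

The rule is to prepend "pre".
On "ldwqs" that produces "preldwqs".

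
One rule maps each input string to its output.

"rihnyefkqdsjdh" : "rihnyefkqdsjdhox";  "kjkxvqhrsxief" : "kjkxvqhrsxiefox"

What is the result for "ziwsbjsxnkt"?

ziwsbjsxnktox

Each output is the input with this applied: append "ox".
Doing the same to "ziwsbjsxnkt": "ziwsbjsxnktox".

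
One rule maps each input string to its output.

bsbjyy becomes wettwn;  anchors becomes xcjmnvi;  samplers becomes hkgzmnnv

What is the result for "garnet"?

Rule — shift every letter 5 places backward in the alphabet (wrapping around), then move the first 2 characters to the end (rotate left by 2).
"garnet" → "bvmizo" → "mizobv".

mizobv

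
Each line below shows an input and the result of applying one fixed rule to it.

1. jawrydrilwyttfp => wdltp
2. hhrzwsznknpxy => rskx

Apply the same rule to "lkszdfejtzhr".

Looking at the pairs, the operation is to keep one character in every 3, starting at position 3 (positions 3rd, 6th, 9th, ...).
Doing the same to "lkszdfejtzhr": "sftr".

sftr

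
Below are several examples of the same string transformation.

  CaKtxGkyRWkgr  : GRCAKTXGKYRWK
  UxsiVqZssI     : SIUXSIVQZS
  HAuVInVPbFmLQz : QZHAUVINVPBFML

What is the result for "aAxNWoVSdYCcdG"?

DGAAXNWOVSDYCC

Rule — move the last 2 characters to the front (rotate right by 2), then convert every letter to uppercase.
Applying both steps to "aAxNWoVSdYCcdG": "dGaAxNWoVSdYCc", then "DGAAXNWOVSDYCC".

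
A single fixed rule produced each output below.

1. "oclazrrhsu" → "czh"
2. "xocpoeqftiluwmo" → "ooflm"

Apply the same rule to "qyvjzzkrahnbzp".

Rule — keep one character in every 3, starting at position 2 (positions 2nd, 5th, 8th, ...).
"qyvjzzkrahnbzp" → "yzrnp".

yzrnp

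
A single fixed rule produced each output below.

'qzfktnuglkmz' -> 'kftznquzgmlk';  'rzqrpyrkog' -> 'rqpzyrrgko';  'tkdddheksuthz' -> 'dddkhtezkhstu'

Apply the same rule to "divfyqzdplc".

fvyiqdzcdlp

The transformation: move the first 3 characters to the end (rotate left by 3), then take characters alternately from the front and the back (1st, last, 2nd, 2nd-last, ...).
"divfyqzdplc" → "fyqzdplcdiv" → "fvyiqdzcdlp".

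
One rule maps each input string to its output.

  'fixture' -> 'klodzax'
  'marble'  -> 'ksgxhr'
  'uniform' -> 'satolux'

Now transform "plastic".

The pattern: move the last character to the front, then shift every letter 6 places forward in the alphabet (wrapping around).
On "plastic" that produces "ivrgyzo".

ivrgyzo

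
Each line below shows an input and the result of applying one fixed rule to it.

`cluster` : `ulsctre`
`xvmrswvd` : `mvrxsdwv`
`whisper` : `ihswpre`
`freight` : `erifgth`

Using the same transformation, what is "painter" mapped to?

The transformation: move the first 2 characters to the end (rotate left by 2), then take characters alternately from the front and the back (1st, last, 2nd, 2nd-last, ...).
For "painter" the result is "ianptre".

ianptre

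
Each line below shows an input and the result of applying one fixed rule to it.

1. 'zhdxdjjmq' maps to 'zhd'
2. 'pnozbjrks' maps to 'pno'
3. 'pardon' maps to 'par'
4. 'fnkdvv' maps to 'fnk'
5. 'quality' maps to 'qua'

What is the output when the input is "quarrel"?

In each case the input is transformed by: keep only the first 3 characters.
"quarrel" → "qua".

qua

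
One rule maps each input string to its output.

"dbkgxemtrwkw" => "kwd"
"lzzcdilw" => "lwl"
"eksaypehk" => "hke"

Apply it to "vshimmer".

erv

Looking at the pairs, the operation is to move the last 2 characters to the front (rotate right by 2), then keep only the first 3 characters.
For "vshimmer", step one produces "ervshimm"; step two turns that into "erv".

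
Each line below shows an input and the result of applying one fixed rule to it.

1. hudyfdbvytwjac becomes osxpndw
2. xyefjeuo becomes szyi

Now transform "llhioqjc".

fckw

The rule is to keep every other character starting from the second (positions 2nd, 4th, 6th, ...), then shift every letter 6 places backward in the alphabet (wrapping around).
For "llhioqjc", step one produces "liqc"; step two turns that into "fckw".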